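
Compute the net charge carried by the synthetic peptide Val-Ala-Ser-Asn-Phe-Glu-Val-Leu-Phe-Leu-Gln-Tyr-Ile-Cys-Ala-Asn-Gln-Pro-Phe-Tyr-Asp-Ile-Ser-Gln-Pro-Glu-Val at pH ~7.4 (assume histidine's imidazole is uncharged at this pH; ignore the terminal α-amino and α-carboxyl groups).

Near pH 7.4, K and R contribute +1 each, D and E contribute −1 each, and every other side chain (His included, as stated) is uncharged.
Positive (K, R): none → +0.
Negative (D, E): Glu6, Asp21, Glu26 → −3.
Net charge = (+0) + (−3) = −3.

-3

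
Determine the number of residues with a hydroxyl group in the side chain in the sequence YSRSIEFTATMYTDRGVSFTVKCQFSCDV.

The –OH-bearing residues are Ser, Thr (aliphatic alcohols), and Tyr (phenol).
Matching residues: Y1, S2, S4, T8, T10, Y12, T13, S18, T20, S26.

10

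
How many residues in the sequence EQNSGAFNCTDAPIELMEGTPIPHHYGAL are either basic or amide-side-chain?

Basic: H, K, R. Amide-side-chain: N, Q.
Basic residues here: H24, H25 (2).
Amide-side-chain residues here: Q2, N3, N8 (3).
The two groups share no amino acid, so total = 2 + 3 = 5.

5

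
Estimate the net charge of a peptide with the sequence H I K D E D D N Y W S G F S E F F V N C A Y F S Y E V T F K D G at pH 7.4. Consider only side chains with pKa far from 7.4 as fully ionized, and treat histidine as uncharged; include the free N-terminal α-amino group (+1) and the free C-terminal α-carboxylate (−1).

-5

At pH ~7.4 the Lys and Arg side chains are protonated (+1), the Asp and Glu side chains are deprotonated (−1), and with His taken as neutral all other side chains carry no charge.
Positive (K, R): K3, K30 → +2.
Negative (D, E): D4, E5, D6, D7, E15, E26, D31 → −7.
The N-terminus (+1) and C-terminus (−1) cancel.
Net charge = (+2) + (−7) = −5.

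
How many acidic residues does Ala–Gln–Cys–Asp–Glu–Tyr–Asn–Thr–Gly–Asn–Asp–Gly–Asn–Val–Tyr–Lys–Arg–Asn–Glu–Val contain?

Only D (aspartate) and E (glutamate) carry a side-chain carboxylic acid.
Matching residues: Asp4, Glu5, Asp11, Glu19.

4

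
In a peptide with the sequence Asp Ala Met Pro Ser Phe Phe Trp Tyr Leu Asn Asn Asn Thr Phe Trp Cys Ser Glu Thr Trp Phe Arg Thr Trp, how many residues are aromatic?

9

The aromatic amino acids are Phe (F, benzyl), Trp (W, indole), and Tyr (Y, phenol).
Matching residues: Phe6, Phe7, Trp8, Tyr9, Phe15, Trp16, Trp21, Phe22, Trp25.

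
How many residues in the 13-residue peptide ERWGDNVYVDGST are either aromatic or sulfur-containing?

2

Aromatic: F, W, Y. Sulfur-containing: C, M.
Aromatic residues here: W3, Y8 (2).
Sulfur-containing residues here: none (0).
The two groups share no amino acid, so total = 2 + 0 = 2.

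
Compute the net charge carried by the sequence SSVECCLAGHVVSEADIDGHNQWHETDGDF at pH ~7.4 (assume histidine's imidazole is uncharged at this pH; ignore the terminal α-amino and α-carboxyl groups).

-7

Near pH 7.4, K and R contribute +1 each, D and E contribute −1 each, and every other side chain (His included, as stated) is uncharged.
Positive (K, R): none → +0.
Negative (D, E): E4, E14, D16, D18, E25, D27, D29 → −7.
Net charge = (+0) + (−7) = −7.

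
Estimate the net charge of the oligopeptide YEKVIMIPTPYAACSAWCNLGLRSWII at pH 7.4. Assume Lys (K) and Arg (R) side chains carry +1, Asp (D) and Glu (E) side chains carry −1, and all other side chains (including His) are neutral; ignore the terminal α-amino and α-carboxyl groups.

Positive (K, R): K3, R23 → +2.
Negative (D, E): E2 → −1.
Net charge = (+2) + (−1) = +1.

+1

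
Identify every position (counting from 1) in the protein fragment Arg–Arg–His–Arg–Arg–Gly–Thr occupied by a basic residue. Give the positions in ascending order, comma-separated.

Matching residues: Arg1, Arg2, His3, Arg4, Arg5.

1, 2, 3, 4, 5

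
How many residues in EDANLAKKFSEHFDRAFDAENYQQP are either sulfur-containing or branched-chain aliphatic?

Sulfur-containing: C, M. Branched-chain aliphatic: I, L, V.
Sulfur-containing residues here: none (0).
Branched-chain aliphatic residues here: L5 (1).
The two groups share no amino acid, so total = 0 + 1 = 1.

1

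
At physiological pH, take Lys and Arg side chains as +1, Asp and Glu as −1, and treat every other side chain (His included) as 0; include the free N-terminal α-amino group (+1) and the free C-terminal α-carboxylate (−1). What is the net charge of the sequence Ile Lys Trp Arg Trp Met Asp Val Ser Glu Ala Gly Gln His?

0

Positive (K, R): Lys2, Arg4 → +2.
Negative (D, E): Asp7, Glu10 → −2.
The N-terminus (+1) and C-terminus (−1) cancel.
Net charge = (+2) + (−2) = 0.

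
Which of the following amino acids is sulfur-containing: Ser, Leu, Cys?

Only Cys (C) and Met (M) have a sulfur atom in the side chain.
Of the listed options, only Cys belongs to this group.

Cys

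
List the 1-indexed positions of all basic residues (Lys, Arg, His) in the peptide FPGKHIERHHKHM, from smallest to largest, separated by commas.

Matching residues: K4, H5, R8, H9, H10, K11, H12.

4, 5, 8, 9, 10, 11, 12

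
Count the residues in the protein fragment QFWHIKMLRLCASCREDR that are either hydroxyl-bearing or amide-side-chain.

2

Hydroxyl-bearing: S, T, Y. Amide-side-chain: N, Q.
Hydroxyl-bearing residues here: S13 (1).
Amide-side-chain residues here: Q1 (1).
The two groups share no amino acid, so total = 1 + 1 = 2.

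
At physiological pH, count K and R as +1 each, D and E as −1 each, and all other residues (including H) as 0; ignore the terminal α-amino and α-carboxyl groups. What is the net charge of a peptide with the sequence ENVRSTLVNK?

Positive (K, R): R4, K10 → +2.
Negative (D, E): E1 → −1.
Net charge = (+2) + (−1) = +1.

+1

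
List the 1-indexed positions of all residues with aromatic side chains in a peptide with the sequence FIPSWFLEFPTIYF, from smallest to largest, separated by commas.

1, 5, 6, 9, 13, 14

Phenylalanine (F), tryptophan (W), and tyrosine (Y) have aromatic ring side chains.
Matching residues: F1, W5, F6, F9, Y13, F14.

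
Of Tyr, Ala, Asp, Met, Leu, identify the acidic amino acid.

Asp

The acidic residues are Asp (D) and Glu (E), whose side chains end in a carboxylate group.
Of the listed options, only Asp belongs to this group.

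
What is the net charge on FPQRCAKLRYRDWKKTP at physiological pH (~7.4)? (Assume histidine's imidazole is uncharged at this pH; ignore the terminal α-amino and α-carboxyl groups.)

Near pH 7.4, K and R contribute +1 each, D and E contribute −1 each, and every other side chain (His included, as stated) is uncharged.
Positive (K, R): R4, K7, R9, R11, K14, K15 → +6.
Negative (D, E): D12 → −1.
Net charge = (+6) + (−1) = +5.

+5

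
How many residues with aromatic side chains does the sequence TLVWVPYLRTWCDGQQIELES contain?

3

Phenylalanine (F), tryptophan (W), and tyrosine (Y) have aromatic ring side chains.
Matching residues: W4, Y7, W11.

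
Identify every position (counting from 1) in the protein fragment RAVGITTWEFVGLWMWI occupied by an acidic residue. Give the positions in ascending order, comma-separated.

9

Only D (aspartate) and E (glutamate) carry a side-chain carboxylic acid.
Matching residues: E9.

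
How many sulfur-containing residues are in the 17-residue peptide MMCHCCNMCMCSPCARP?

10

The sulfur-bearing residues are cysteine (–SH) and methionine (–S–CH₃).
Matching residues: M1, M2, C3, C5, C6, M8, C9, M10, C11, C14.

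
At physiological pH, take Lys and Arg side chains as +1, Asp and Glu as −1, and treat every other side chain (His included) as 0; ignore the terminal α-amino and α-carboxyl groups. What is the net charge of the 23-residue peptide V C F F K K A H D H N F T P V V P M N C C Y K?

+2

Positive (K, R): K5, K6, K23 → +3.
Negative (D, E): D9 → −1.
Net charge = (+3) + (−1) = +2.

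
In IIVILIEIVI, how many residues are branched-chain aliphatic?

V, L, and I make up the branched-chain aliphatic group.
Matching residues: I1, I2, V3, I4, L5, I6, I8, V9, I10.

9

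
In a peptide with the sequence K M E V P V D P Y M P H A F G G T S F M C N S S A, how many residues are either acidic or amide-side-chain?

Acidic: D, E. Amide-side-chain: N, Q.
Acidic residues here: E3, D7 (2).
Amide-side-chain residues here: N22 (1).
The two groups share no amino acid, so total = 2 + 1 = 3.

3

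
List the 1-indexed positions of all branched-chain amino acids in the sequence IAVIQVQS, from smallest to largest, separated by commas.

Valine (V), leucine (L), and isoleucine (I) are the branched-chain amino acids.
Matching residues: I1, V3, I4, V6.

1, 3, 4, 6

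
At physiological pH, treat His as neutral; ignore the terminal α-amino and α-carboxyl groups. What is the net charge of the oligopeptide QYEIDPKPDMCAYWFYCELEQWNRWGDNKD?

Near pH 7.4, K and R contribute +1 each, D and E contribute −1 each, and every other side chain (His included, as stated) is uncharged.
Positive (K, R): K7, R24, K29 → +3.
Negative (D, E): E3, D5, D9, E18, E20, D27, D30 → −7.
Net charge = (+3) + (−7) = −4.

-4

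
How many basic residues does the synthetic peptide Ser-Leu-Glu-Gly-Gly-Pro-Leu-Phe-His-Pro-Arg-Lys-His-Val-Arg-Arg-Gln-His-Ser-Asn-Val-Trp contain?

K, R, and H are the three residues with basic side chains (ε-amine, guanidinium, and imidazole respectively).
Matching residues: His9, Arg11, Lys12, His13, Arg15, Arg16, His18.

7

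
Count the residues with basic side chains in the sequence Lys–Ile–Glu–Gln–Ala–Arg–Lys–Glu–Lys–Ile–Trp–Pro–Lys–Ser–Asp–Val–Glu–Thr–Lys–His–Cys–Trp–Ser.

The basic amino acids are Lys (K), Arg (R), and His (H).
Matching residues: Lys1, Arg6, Lys7, Lys9, Lys13, Lys19, His20.

7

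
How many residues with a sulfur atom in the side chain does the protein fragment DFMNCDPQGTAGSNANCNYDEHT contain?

Only Cys (C) and Met (M) have a sulfur atom in the side chain.
Matching residues: M3, C5, C17.

3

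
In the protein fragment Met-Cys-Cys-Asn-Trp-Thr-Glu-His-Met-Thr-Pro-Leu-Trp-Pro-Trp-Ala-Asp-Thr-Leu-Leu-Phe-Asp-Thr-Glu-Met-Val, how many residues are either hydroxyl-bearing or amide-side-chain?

5

Hydroxyl-bearing: S, T, Y. Amide-side-chain: N, Q.
Hydroxyl-bearing residues here: Thr6, Thr10, Thr18, Thr23 (4).
Amide-side-chain residues here: Asn4 (1).
The two groups share no amino acid, so total = 4 + 1 = 5.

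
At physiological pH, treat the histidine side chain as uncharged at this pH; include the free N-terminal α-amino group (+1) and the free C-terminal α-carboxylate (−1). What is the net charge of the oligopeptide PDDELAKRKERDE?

Near pH 7.4, K and R contribute +1 each, D and E contribute −1 each, and every other side chain (His included, as stated) is uncharged.
Positive (K, R): K7, R8, K9, R11 → +4.
Negative (D, E): D2, D3, E4, E10, D12, E13 → −6.
The N-terminus (+1) and C-terminus (−1) cancel.
Net charge = (+4) + (−6) = −2.

-2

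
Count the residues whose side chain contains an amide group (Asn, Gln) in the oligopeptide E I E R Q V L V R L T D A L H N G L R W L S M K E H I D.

Matching residues: Q5, N16.

2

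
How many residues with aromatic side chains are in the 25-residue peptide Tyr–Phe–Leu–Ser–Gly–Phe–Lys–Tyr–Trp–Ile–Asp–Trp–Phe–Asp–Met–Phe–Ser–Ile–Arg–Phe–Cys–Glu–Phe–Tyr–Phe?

F, W, and Y each carry an aromatic ring on the side chain.
Matching residues: Tyr1, Phe2, Phe6, Tyr8, Trp9, Trp12, Phe13, Phe16, Phe20, Phe23, Tyr24, Phe25.

12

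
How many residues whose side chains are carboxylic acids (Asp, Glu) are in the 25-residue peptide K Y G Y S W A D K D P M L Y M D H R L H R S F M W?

3

Matching residues: D8, D10, D16.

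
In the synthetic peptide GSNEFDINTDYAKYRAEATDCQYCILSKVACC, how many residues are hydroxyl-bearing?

7

S, T, and Y are the three residues with a side-chain hydroxyl.
Matching residues: S2, T9, Y11, Y14, T19, Y23, S27.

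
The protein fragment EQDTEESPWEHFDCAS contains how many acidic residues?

6

Aspartate (D) and glutamate (E) have carboxylic-acid side chains and are the acidic amino acids.
Matching residues: E1, D3, E5, E6, E10, D13.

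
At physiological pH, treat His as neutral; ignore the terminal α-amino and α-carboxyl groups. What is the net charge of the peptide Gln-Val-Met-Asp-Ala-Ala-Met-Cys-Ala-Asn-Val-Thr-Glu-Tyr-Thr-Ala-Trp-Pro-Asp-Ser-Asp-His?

The side chains ionized at physiological pH are Lys/Arg (+1) and Asp/Glu (−1); with His treated as neutral, nothing else contributes.
Positive (K, R): none → +0.
Negative (D, E): Asp4, Glu13, Asp19, Asp21 → −4.
Net charge = (+0) + (−4) = −4.

-4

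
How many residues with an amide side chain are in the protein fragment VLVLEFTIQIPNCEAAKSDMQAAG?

Only N (asparagine) and Q (glutamine) carry a side-chain carboxamide.
Matching residues: Q9, N12, Q21.

3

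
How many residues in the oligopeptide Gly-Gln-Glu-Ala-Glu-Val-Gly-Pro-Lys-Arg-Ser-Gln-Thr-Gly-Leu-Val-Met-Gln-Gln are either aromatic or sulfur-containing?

Aromatic: F, W, Y. Sulfur-containing: C, M.
Aromatic residues here: none (0).
Sulfur-containing residues here: Met17 (1).
The two groups share no amino acid, so total = 0 + 1 = 1.

1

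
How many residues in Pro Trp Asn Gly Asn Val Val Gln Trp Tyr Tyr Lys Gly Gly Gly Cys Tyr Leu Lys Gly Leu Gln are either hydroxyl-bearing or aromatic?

5

Hydroxyl-bearing: S, T, Y. Aromatic: F, W, Y.
Hydroxyl-bearing residues here: Tyr10, Tyr11, Tyr17 (3).
Aromatic residues here: Trp2, Trp9, Tyr10, Tyr11, Tyr17 (5).
Y is in both groups, so the 3 Y residues must not be double-counted.
Total = 3 + 5 − 3 = 5.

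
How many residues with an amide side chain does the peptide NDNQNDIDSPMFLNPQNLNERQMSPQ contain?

Only N (asparagine) and Q (glutamine) carry a side-chain carboxamide.
Matching residues: N1, N3, Q4, N5, N14, Q16, N17, N19, Q22, Q26.

10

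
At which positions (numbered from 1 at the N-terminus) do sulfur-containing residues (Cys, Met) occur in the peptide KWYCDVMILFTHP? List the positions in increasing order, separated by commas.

4, 7

Matching residues: C4, M7.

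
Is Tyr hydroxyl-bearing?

S, T, and Y are the three residues with a side-chain hydroxyl.
Tyrosine is in this group.

Yes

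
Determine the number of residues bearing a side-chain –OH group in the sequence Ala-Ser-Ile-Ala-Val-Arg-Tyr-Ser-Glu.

3

The –OH-bearing residues are Ser, Thr (aliphatic alcohols), and Tyr (phenol).
Matching residues: Ser2, Tyr7, Ser8.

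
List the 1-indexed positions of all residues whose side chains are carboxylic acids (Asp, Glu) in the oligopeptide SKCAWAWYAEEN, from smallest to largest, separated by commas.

Matching residues: E10, E11.

10, 11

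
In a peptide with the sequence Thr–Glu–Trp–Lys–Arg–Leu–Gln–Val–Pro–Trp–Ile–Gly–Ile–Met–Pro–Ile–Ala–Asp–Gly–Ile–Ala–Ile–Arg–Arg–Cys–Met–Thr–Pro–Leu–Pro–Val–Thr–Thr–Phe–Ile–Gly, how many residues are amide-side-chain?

1

Asparagine (N) and glutamine (Q) have uncharged amide side chains.
Matching residues: Gln7.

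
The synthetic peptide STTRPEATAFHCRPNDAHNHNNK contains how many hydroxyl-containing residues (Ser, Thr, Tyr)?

Matching residues: S1, T2, T3, T8.

4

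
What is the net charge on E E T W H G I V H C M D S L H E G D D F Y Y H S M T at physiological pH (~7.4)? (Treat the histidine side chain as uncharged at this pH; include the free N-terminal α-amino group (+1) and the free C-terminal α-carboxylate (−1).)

-6

The side chains ionized at physiological pH are Lys/Arg (+1) and Asp/Glu (−1); with His treated as neutral, nothing else contributes.
Positive (K, R): none → +0.
Negative (D, E): E1, E2, D12, E16, D18, D19 → −6.
The N-terminus (+1) and C-terminus (−1) cancel.
Net charge = (+0) + (−6) = −6.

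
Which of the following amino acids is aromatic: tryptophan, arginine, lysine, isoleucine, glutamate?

tryptophan

F, W, and Y each carry an aromatic ring on the side chain.
Of the listed options, only tryptophan belongs to this group.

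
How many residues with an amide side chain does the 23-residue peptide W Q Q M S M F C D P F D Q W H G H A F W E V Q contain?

Only N (asparagine) and Q (glutamine) carry a side-chain carboxamide.
Matching residues: Q2, Q3, Q13, Q23.

4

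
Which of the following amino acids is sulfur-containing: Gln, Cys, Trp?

Cys

Cysteine (C, thiol) and methionine (M, thioether) are the two sulfur-containing amino acids.
Of the listed options, only Cys belongs to this group.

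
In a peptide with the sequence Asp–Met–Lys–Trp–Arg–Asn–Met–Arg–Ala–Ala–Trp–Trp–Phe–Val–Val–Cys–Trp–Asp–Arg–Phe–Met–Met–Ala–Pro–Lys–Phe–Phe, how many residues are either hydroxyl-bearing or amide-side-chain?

1

Hydroxyl-bearing: S, T, Y. Amide-side-chain: N, Q.
Hydroxyl-bearing residues here: none (0).
Amide-side-chain residues here: Asn6 (1).
The two groups share no amino acid, so total = 0 + 1 = 1.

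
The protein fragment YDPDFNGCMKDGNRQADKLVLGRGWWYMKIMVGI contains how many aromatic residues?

5

The aromatic amino acids are Phe (F, benzyl), Trp (W, indole), and Tyr (Y, phenol).
Matching residues: Y1, F5, W25, W26, Y27.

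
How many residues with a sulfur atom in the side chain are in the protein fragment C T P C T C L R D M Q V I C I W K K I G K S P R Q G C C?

7

The sulfur-bearing residues are cysteine (–SH) and methionine (–S–CH₃).
Matching residues: C1, C4, C6, M10, C14, C27, C28.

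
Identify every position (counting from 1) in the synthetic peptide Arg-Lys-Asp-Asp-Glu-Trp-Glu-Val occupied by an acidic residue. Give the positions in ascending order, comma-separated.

3, 4, 5, 7

Only D (aspartate) and E (glutamate) carry a side-chain carboxylic acid.
Matching residues: Asp3, Asp4, Glu5, Glu7.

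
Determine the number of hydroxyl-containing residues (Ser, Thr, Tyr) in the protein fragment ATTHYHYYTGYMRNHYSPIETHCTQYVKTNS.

14

Matching residues: T2, T3, Y5, Y7, Y8, T9, Y11, Y16, S17, T21, T24, Y26, T29, S31.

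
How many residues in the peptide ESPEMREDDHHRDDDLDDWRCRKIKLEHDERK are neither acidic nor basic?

Acidic: D, E. Basic: K, R, H. All other residues are neither.
Matching residues: S2, P3, M5, L16, W19, C21, I24, L26.

8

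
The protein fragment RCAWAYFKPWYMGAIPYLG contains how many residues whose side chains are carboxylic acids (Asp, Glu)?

0

None of the 19 residues belong to this group.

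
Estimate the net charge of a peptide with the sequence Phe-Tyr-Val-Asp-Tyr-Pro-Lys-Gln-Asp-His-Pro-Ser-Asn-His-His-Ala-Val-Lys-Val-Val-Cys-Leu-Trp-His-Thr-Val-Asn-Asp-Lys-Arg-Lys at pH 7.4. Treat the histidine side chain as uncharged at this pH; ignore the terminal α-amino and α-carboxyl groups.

+2

Near pH 7.4, K and R contribute +1 each, D and E contribute −1 each, and every other side chain (His included, as stated) is uncharged.
Positive (K, R): Lys7, Lys18, Lys29, Arg30, Lys31 → +5.
Negative (D, E): Asp4, Asp9, Asp28 → −3.
Net charge = (+5) + (−3) = +2.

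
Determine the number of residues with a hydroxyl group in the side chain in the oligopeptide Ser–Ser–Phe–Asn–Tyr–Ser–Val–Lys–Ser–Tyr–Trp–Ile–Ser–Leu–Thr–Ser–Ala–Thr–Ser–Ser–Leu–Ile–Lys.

12

S, T, and Y are the three residues with a side-chain hydroxyl.
Matching residues: Ser1, Ser2, Tyr5, Ser6, Ser9, Tyr10, Ser13, Thr15, Ser16, Thr18, Ser19, Ser20.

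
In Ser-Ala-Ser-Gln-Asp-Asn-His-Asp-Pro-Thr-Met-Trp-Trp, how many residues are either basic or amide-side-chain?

3

Basic: H, K, R. Amide-side-chain: N, Q.
Basic residues here: His7 (1).
Amide-side-chain residues here: Gln4, Asn6 (2).
The two groups share no amino acid, so total = 1 + 2 = 3.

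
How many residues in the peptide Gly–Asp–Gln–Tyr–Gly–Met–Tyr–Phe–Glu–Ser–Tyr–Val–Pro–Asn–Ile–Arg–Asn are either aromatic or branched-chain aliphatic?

6

Aromatic: F, W, Y. Branched-chain aliphatic: I, L, V.
Aromatic residues here: Tyr4, Tyr7, Phe8, Tyr11 (4).
Branched-chain aliphatic residues here: Val12, Ile15 (2).
The two groups share no amino acid, so total = 4 + 2 = 6.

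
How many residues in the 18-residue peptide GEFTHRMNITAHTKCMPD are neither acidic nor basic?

Acidic: D, E. Basic: K, R, H. All other residues are neither.
Matching residues: G1, F3, T4, M7, N8, I9, T10, A11, T13, C15, M16, P17.

12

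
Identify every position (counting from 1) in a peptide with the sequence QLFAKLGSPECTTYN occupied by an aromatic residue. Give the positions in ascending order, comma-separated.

3, 14

F, W, and Y each carry an aromatic ring on the side chain.
Matching residues: F3, Y14.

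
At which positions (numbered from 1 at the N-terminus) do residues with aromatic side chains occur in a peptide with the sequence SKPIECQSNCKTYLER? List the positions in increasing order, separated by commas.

13

The aromatic amino acids are Phe (F, benzyl), Trp (W, indole), and Tyr (Y, phenol).
Matching residues: Y13.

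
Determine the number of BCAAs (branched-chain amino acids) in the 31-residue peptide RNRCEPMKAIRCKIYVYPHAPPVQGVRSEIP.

6

The BCAAs are Val, Leu, and Ile — aliphatic side chains with a branch point.
Matching residues: I10, I14, V16, V23, V26, I30.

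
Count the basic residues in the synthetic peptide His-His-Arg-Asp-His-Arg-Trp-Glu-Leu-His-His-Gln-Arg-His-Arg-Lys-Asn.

11

Lysine (K), arginine (R), and histidine (H) have basic, nitrogen-containing side chains.
Matching residues: His1, His2, Arg3, His5, Arg6, His10, His11, Arg13, His14, Arg15, Lys16.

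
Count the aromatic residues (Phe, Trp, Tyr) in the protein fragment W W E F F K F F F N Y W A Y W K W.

12

Matching residues: W1, W2, F4, F5, F7, F8, F9, Y11, W12, Y14, W15, W17.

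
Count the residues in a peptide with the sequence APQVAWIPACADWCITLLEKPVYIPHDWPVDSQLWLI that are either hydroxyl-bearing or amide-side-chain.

Hydroxyl-bearing: S, T, Y. Amide-side-chain: N, Q.
Hydroxyl-bearing residues here: T16, Y23, S32 (3).
Amide-side-chain residues here: Q3, Q33 (2).
The two groups share no amino acid, so total = 3 + 2 = 5.

5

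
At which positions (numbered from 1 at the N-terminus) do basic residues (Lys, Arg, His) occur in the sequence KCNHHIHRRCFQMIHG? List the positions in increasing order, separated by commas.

1, 4, 5, 7, 8, 9, 15

Matching residues: K1, H4, H5, H7, R8, R9, H15.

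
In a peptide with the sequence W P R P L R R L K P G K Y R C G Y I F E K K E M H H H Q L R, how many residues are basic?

12

The basic amino acids are Lys (K), Arg (R), and His (H).
Matching residues: R3, R6, R7, K9, K12, R14, K21, K22, H25, H26, H27, R30.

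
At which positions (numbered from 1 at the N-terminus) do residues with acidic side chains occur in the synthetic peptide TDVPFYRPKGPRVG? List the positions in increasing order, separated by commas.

Only D (aspartate) and E (glutamate) carry a side-chain carboxylic acid.
Matching residues: D2.

2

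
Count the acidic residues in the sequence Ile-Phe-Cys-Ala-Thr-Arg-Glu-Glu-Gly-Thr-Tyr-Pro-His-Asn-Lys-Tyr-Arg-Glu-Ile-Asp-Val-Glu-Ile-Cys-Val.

5

Aspartate (D) and glutamate (E) have carboxylic-acid side chains and are the acidic amino acids.
Matching residues: Glu7, Glu8, Glu18, Asp20, Glu22.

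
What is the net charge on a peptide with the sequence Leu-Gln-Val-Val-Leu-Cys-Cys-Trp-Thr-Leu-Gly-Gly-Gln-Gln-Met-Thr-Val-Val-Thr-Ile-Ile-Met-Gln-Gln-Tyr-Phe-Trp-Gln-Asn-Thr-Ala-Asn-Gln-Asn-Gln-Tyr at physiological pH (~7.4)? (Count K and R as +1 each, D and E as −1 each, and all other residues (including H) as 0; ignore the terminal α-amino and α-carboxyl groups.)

Positive (K, R): none → +0.
Negative (D, E): none → −0.
Net charge = (+0) + (−0) = 0.

0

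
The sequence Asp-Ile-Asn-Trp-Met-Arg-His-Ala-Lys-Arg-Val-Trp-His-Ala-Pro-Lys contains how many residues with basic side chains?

6

Lysine (K), arginine (R), and histidine (H) have basic, nitrogen-containing side chains.
Matching residues: Arg6, His7, Lys9, Arg10, His13, Lys16.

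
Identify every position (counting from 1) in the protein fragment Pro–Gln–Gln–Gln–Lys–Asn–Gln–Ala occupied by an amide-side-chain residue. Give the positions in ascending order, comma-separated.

Only N (asparagine) and Q (glutamine) carry a side-chain carboxamide.
Matching residues: Gln2, Gln3, Gln4, Asn6, Gln7.

2, 3, 4, 6, 7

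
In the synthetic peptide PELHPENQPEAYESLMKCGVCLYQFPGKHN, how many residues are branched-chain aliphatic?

V, L, and I make up the branched-chain aliphatic group.
Matching residues: L3, L15, V20, L22.

4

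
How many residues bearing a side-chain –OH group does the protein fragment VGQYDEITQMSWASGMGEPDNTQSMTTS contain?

9

The –OH-bearing residues are Ser, Thr (aliphatic alcohols), and Tyr (phenol).
Matching residues: Y4, T8, S11, S14, T22, S24, T26, T27, S28.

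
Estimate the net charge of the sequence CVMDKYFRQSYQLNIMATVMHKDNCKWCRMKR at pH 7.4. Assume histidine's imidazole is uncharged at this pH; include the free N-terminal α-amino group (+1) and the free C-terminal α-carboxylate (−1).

The side chains ionized at physiological pH are Lys/Arg (+1) and Asp/Glu (−1); with His treated as neutral, nothing else contributes.
Positive (K, R): K5, R8, K22, K26, R29, K31, R32 → +7.
Negative (D, E): D4, D23 → −2.
The N-terminus (+1) and C-terminus (−1) cancel.
Net charge = (+7) + (−2) = +5.

+5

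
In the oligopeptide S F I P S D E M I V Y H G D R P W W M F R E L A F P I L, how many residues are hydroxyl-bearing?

Serine (S), threonine (T), and tyrosine (Y) each carry a hydroxyl group on the side chain.
Matching residues: S1, S5, Y11.

3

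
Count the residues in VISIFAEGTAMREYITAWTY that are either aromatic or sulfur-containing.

5

Aromatic: F, W, Y. Sulfur-containing: C, M.
Aromatic residues here: F5, Y14, W18, Y20 (4).
Sulfur-containing residues here: M11 (1).
The two groups share no amino acid, so total = 4 + 1 = 5.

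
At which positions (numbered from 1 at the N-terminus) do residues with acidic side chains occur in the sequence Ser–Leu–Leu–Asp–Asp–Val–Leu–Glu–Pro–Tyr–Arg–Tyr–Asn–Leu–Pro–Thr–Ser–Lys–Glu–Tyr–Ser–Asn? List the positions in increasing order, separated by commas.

The acidic residues are Asp (D) and Glu (E), whose side chains end in a carboxylate group.
Matching residues: Asp4, Asp5, Glu8, Glu19.

4, 5, 8, 19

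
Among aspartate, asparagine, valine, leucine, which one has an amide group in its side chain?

The amide-side-chain residues are Asn (N) and Gln (Q).
Of the listed options, only asparagine belongs to this group.

asparagine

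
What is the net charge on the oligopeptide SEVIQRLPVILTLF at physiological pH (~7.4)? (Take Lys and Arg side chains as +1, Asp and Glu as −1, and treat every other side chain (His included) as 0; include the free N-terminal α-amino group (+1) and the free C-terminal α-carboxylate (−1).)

0

Positive (K, R): R6 → +1.
Negative (D, E): E2 → −1.
The N-terminus (+1) and C-terminus (−1) cancel.
Net charge = (+1) + (−1) = 0.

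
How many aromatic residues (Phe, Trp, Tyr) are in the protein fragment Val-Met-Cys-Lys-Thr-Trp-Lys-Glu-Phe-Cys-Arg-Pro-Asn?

2

Matching residues: Trp6, Phe9.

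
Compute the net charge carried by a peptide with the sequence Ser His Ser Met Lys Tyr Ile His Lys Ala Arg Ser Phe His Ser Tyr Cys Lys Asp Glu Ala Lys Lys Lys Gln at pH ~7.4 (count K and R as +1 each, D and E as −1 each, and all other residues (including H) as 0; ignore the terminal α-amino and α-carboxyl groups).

Positive (K, R): Lys5, Lys9, Arg11, Lys18, Lys22, Lys23, Lys24 → +7.
Negative (D, E): Asp19, Glu20 → −2.
Net charge = (+7) + (−2) = +5.

+5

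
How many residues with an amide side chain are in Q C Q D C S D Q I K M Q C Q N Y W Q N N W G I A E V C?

9

The amide-side-chain residues are Asn (N) and Gln (Q).
Matching residues: Q1, Q3, Q8, Q12, Q14, N15, Q18, N19, N20.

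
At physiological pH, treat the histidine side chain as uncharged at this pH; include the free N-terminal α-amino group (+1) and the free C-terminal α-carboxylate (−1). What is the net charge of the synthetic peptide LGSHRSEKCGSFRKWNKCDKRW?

The side chains ionized at physiological pH are Lys/Arg (+1) and Asp/Glu (−1); with His treated as neutral, nothing else contributes.
Positive (K, R): R5, K8, R13, K14, K17, K20, R21 → +7.
Negative (D, E): E7, D19 → −2.
The N-terminus (+1) and C-terminus (−1) cancel.
Net charge = (+7) + (−2) = +5.

+5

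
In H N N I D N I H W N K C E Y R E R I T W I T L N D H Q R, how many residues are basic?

The basic amino acids are Lys (K), Arg (R), and His (H).
Matching residues: H1, H8, K11, R15, R17, H26, R28.

7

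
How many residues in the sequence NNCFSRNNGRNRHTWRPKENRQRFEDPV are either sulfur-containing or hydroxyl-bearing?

Sulfur-containing: C, M. Hydroxyl-bearing: S, T, Y.
Sulfur-containing residues here: C3 (1).
Hydroxyl-bearing residues here: S5, T14 (2).
The two groups share no amino acid, so total = 1 + 2 = 3.

3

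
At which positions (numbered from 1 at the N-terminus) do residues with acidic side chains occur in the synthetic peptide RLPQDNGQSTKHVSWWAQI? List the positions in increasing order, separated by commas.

The acidic residues are Asp (D) and Glu (E), whose side chains end in a carboxylate group.
Matching residues: D5.

5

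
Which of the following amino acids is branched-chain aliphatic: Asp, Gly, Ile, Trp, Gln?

The BCAAs are Val, Leu, and Ile — aliphatic side chains with a branch point.
Of the listed options, only Ile belongs to this group.

Ile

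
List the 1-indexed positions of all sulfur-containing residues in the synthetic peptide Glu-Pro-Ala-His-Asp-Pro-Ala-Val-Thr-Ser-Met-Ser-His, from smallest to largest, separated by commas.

11

The sulfur-bearing residues are cysteine (–SH) and methionine (–S–CH₃).
Matching residues: Met11.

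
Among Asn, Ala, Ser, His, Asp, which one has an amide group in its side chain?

Only N (asparagine) and Q (glutamine) carry a side-chain carboxamide.
Of the listed options, only Asn belongs to this group.

Asn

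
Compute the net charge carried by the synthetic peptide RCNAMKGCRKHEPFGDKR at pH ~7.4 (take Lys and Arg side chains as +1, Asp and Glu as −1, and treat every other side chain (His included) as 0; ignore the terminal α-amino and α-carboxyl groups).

+4

Positive (K, R): R1, K6, R9, K10, K17, R18 → +6.
Negative (D, E): E12, D16 → −2.
Net charge = (+6) + (−2) = +4.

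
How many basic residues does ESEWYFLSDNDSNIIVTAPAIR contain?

1

K, R, and H are the three residues with basic side chains (ε-amine, guanidinium, and imidazole respectively).
Matching residues: R22.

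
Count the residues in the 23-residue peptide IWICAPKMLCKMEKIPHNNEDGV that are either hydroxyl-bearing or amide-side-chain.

2

Hydroxyl-bearing: S, T, Y. Amide-side-chain: N, Q.
Hydroxyl-bearing residues here: none (0).
Amide-side-chain residues here: N18, N19 (2).
The two groups share no amino acid, so total = 0 + 2 = 2.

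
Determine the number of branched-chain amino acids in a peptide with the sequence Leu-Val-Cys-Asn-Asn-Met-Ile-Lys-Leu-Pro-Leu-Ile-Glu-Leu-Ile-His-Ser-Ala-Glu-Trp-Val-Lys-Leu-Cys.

10

The BCAAs are Val, Leu, and Ile — aliphatic side chains with a branch point.
Matching residues: Leu1, Val2, Ile7, Leu9, Leu11, Ile12, Leu14, Ile15, Val21, Leu23.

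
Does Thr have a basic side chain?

Lysine (K), arginine (R), and histidine (H) have basic, nitrogen-containing side chains.
Threonine is not in this group.

No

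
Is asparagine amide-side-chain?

Yes

Only N (asparagine) and Q (glutamine) carry a side-chain carboxamide.
Asparagine is in this group.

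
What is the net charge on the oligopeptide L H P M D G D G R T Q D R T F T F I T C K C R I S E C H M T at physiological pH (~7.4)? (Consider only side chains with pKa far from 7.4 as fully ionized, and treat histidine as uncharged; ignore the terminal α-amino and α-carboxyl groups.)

At pH ~7.4 the Lys and Arg side chains are protonated (+1), the Asp and Glu side chains are deprotonated (−1), and with His taken as neutral all other side chains carry no charge.
Positive (K, R): R9, R13, K21, R23 → +4.
Negative (D, E): D5, D7, D12, E26 → −4.
Net charge = (+4) + (−4) = 0.

0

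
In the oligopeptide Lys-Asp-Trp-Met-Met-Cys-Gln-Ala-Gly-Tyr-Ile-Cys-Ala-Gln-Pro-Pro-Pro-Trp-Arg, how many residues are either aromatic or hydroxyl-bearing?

Aromatic: F, W, Y. Hydroxyl-bearing: S, T, Y.
Aromatic residues here: Trp3, Tyr10, Trp18 (3).
Hydroxyl-bearing residues here: Tyr10 (1).
Y is in both groups, so the 1 Y residue must not be double-counted.
Total = 3 + 1 − 1 = 3.

3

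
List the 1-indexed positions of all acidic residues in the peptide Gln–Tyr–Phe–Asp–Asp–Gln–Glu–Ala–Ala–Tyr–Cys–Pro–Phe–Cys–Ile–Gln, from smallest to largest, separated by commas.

4, 5, 7

The acidic residues are Asp (D) and Glu (E), whose side chains end in a carboxylate group.
Matching residues: Asp4, Asp5, Glu7.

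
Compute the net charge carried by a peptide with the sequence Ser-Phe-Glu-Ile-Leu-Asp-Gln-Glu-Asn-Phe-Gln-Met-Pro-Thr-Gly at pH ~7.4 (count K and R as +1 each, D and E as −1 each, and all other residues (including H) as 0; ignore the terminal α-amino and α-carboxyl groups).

-3

Positive (K, R): none → +0.
Negative (D, E): Glu3, Asp6, Glu8 → −3.
Net charge = (+0) + (−3) = −3.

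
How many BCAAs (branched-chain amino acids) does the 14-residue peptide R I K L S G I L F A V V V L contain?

V, L, and I make up the branched-chain aliphatic group.
Matching residues: I2, L4, I7, L8, V11, V12, V13, L14.

8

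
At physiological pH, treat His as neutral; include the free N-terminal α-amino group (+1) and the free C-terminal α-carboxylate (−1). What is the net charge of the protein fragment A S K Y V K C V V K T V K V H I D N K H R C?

+5

The side chains ionized at physiological pH are Lys/Arg (+1) and Asp/Glu (−1); with His treated as neutral, nothing else contributes.
Positive (K, R): K3, K6, K10, K13, K19, R21 → +6.
Negative (D, E): D17 → −1.
The N-terminus (+1) and C-terminus (−1) cancel.
Net charge = (+6) + (−1) = +5.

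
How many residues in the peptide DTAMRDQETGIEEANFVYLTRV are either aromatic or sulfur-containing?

Aromatic: F, W, Y. Sulfur-containing: C, M.
Aromatic residues here: F16, Y18 (2).
Sulfur-containing residues here: M4 (1).
The two groups share no amino acid, so total = 2 + 1 = 3.

3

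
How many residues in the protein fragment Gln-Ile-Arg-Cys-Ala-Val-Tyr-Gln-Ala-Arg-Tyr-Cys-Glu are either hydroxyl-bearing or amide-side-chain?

4

Hydroxyl-bearing: S, T, Y. Amide-side-chain: N, Q.
Hydroxyl-bearing residues here: Tyr7, Tyr11 (2).
Amide-side-chain residues here: Gln1, Gln8 (2).
The two groups share no amino acid, so total = 2 + 2 = 4.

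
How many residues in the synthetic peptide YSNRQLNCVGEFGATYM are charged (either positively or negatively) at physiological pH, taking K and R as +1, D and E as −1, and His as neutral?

Charged side chains at pH ~7.4: K, R (positive); D, E (negative).
Matching residues: R4, E11.

2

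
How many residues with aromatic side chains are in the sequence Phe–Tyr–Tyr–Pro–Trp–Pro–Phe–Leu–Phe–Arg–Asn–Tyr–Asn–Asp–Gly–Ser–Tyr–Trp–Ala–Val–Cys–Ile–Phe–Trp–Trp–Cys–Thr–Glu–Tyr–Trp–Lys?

The aromatic amino acids are Phe (F, benzyl), Trp (W, indole), and Tyr (Y, phenol).
Matching residues: Phe1, Tyr2, Tyr3, Trp5, Phe7, Phe9, Tyr12, Tyr17, Trp18, Phe23, Trp24, Trp25, Tyr29, Trp30.

14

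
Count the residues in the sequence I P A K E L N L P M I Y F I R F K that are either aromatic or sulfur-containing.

4

Aromatic: F, W, Y. Sulfur-containing: C, M.
Aromatic residues here: Y12, F13, F16 (3).
Sulfur-containing residues here: M10 (1).
The two groups share no amino acid, so total = 3 + 1 = 4.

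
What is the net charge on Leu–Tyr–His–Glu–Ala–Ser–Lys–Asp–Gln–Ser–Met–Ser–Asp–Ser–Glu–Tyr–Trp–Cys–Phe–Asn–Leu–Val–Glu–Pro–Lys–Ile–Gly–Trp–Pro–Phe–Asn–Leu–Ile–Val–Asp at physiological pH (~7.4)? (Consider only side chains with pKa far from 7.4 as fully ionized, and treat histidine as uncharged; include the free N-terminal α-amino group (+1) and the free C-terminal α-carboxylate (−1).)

-4

The side chains ionized at physiological pH are Lys/Arg (+1) and Asp/Glu (−1); with His treated as neutral, nothing else contributes.
Positive (K, R): Lys7, Lys25 → +2.
Negative (D, E): Glu4, Asp8, Asp13, Glu15, Glu23, Asp35 → −6.
The N-terminus (+1) and C-terminus (−1) cancel.
Net charge = (+2) + (−6) = −4.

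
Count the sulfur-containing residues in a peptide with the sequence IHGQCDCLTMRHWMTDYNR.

4

Cysteine (C, thiol) and methionine (M, thioether) are the two sulfur-containing amino acids.
Matching residues: C5, C7, M10, M14.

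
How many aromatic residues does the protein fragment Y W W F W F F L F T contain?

F, W, and Y each carry an aromatic ring on the side chain.
Matching residues: Y1, W2, W3, F4, W5, F6, F7, F9.

8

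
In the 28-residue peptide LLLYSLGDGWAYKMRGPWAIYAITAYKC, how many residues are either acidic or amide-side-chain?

Acidic: D, E. Amide-side-chain: N, Q.
Acidic residues here: D8 (1).
Amide-side-chain residues here: none (0).
The two groups share no amino acid, so total = 1 + 0 = 1.

1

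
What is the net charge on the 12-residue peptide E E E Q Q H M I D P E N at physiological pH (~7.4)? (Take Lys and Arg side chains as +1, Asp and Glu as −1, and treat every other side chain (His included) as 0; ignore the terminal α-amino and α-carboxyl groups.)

-5

Positive (K, R): none → +0.
Negative (D, E): E1, E2, E3, D9, E11 → −5.
Net charge = (+0) + (−5) = −5.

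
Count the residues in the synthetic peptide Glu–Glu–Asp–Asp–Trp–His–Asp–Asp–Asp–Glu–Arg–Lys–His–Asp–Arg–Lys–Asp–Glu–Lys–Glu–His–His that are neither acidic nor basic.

Acidic: D, E. Basic: K, R, H. All other residues are neither.
Matching residues: Trp5.

1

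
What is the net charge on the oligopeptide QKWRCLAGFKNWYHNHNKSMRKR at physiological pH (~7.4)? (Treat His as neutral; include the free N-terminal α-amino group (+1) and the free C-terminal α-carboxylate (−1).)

+7

The side chains ionized at physiological pH are Lys/Arg (+1) and Asp/Glu (−1); with His treated as neutral, nothing else contributes.
Positive (K, R): K2, R4, K10, K18, R21, K22, R23 → +7.
Negative (D, E): none → −0.
The N-terminus (+1) and C-terminus (−1) cancel.
Net charge = (+7) + (−0) = +7.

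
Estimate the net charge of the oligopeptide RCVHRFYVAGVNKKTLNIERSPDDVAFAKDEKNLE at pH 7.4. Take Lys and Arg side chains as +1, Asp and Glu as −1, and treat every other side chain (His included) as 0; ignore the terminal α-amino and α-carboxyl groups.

+1

Positive (K, R): R1, R5, K13, K14, R20, K29, K32 → +7.
Negative (D, E): E19, D23, D24, D30, E31, E35 → −6.
Net charge = (+7) + (−6) = +1.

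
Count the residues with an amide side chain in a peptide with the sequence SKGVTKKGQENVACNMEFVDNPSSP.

Only N (asparagine) and Q (glutamine) carry a side-chain carboxamide.
Matching residues: Q9, N11, N15, N21.

4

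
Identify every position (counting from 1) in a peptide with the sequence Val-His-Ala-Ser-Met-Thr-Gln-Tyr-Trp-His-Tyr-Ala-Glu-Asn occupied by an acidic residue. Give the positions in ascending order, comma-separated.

Aspartate (D) and glutamate (E) have carboxylic-acid side chains and are the acidic amino acids.
Matching residues: Glu13.

13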